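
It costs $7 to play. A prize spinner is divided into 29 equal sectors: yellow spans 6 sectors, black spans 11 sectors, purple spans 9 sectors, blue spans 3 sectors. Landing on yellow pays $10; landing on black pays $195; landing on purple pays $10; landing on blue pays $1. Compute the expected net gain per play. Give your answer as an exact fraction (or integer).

2095/29 dollars

E[payout] = (6/29)·10 + (11/29)·195 + (9/29)·10 + (3/29)·1 = 2298/29
Expected profit = 2298/29 − 7 = 2095/29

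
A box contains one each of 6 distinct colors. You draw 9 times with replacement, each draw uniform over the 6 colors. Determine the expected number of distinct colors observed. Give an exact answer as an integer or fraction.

8124571/1679616

Let Xⱼ=1 if type j appears at least once. P(Xⱼ=1) = 1 − ((6−1)/6)^9 = 8124571/10077696.
E[#distinct] = 6·8124571/10077696 = 8124571/1679616.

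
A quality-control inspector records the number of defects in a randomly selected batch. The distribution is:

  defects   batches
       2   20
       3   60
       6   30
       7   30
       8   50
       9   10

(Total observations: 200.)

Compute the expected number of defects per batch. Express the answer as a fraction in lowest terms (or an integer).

11/2

Total = 200, so P(defects=2) = 20/200, etc.
E[X] = (1/10)·2 + (3/10)·3 + (3/20)·6 + (3/20)·7 + (1/4)·8 + (1/20)·9
     = 11/2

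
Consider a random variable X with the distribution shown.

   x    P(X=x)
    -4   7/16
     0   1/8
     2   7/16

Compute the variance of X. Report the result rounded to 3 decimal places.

7.984

E[X] = (7/16)·(-4) + (1/8)·0 + (7/16)·2 = -7/8
E[X²] = (7/16)·16 + (1/8)·0 + (7/16)·4 = 35/4
Var(X) = 35/4 − (-7/8)² = 511/64 ≈ 7.984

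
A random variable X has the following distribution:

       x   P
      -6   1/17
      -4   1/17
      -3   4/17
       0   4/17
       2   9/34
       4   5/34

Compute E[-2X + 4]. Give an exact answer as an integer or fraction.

74/17

E[-2x+4] = (1/17)·16 + (1/17)·12 + (4/17)·10 + (4/17)·4 + (9/34)·0 + (5/34)·(-4)
     = 74/17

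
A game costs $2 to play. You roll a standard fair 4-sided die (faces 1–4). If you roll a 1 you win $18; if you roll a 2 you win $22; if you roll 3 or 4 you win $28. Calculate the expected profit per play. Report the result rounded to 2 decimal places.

$22.00

E[payout] = (1/4)·18 + (1/4)·22 + (1/2)·28 = 24
Expected profit = 24 − 2 = 22 ≈ $22.00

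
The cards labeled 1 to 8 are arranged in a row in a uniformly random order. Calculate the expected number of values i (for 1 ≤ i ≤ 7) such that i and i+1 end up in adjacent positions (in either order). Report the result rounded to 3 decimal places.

For each i ∈ {1,…,7}, let Xᵢ = 1 if i and i+1 are adjacent. P(Xᵢ=1) = 2·(8−1)!/8! = 2/8.
By linearity, E[ΣXᵢ] = (7)·(2/8) = 7/4.
≈ 1.750

1.750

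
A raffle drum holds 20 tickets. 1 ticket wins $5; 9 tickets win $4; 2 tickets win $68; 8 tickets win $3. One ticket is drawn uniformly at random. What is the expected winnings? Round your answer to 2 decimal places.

$10.05

E[payout] = (1/20)·5 + (9/20)·4 + (2/20)·68 + (8/20)·3 = 201/20
≈ $10.05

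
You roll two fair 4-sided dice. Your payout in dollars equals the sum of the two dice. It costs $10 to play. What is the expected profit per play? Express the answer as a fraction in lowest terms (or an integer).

-$5

Distribution of the sum of the two dice: 2 w.p. 1/16, 3 w.p. 1/8, 4 w.p. 3/16, 5 w.p. 1/4, 6 w.p. 3/16, 7 w.p. 1/8, …
E[payout] = (1/16)·2 + (1/8)·3 + (3/16)·4 + (1/4)·5 + (3/16)·6 + (1/8)·7 + (1/16)·8 = 5
Expected profit = 5 − 10 = -5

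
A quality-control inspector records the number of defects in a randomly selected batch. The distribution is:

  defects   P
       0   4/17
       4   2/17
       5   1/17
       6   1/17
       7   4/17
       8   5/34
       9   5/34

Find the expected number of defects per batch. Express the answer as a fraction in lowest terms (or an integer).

E[X] = (4/17)·0 + (2/17)·4 + (1/17)·5 + (1/17)·6 + (4/17)·7 + (5/34)·8 + (5/34)·9
     = 179/34

179/34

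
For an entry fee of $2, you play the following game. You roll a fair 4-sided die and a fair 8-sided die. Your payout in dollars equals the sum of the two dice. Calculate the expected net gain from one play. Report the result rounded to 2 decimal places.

Distribution of the sum of the two dice: 2 w.p. 1/32, 3 w.p. 1/16, 4 w.p. 3/32, 5 w.p. 1/8, 6 w.p. 1/8, 7 w.p. 1/8, …
E[payout] = (1/32)·2 + (1/16)·3 + (3/32)·4 + (1/8)·5 + (1/8)·6 + (1/8)·7 + (1/8)·8 + (1/8)·9 + (3/32)·10 + (1/16)·11 + (1/32)·12 = 7
Expected profit = 7 − 2 = 5 ≈ $5.00

$5.00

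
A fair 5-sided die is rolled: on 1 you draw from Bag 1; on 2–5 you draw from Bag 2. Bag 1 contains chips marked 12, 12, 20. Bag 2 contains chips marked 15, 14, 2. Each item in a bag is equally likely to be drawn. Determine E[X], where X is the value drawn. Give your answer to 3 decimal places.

11.200

E[X | Bag 1] = (12 + 12 + 20)/3 = 44/3
E[X | Bag 2] = (15 + 14 + 2)/3 = 31/3
E[X] = (1/5)·44/3 + (4/5)·31/3 = 56/5 ≈ 11.200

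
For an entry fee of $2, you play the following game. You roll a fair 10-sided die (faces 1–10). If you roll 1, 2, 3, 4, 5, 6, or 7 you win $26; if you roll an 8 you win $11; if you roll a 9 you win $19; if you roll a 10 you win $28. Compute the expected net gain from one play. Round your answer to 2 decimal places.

$22.00

E[payout] = (1/10)·11 + (1/10)·19 + (7/10)·26 + (1/10)·28 = 24
Expected profit = 24 − 2 = 22 ≈ $22.00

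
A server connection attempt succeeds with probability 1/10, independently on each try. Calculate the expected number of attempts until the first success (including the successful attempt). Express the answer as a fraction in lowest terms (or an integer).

10

For a geometric distribution, E[trials] = 1/p = 1/(1/10) = 10.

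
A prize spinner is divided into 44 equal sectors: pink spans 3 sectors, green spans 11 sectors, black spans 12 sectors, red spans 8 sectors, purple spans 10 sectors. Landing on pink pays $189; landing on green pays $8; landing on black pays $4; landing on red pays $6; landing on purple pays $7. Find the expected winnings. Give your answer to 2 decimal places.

E[payout] = (3/44)·189 + (11/44)·8 + (12/44)·4 + (8/44)·6 + (10/44)·7 = 821/44
≈ $18.66

$18.66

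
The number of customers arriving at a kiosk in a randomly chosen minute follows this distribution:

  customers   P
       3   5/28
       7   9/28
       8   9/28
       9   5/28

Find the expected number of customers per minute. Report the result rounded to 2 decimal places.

E[X] = (5/28)·3 + (9/28)·7 + (9/28)·8 + (5/28)·9
     = 195/28 ≈ 6.96

6.96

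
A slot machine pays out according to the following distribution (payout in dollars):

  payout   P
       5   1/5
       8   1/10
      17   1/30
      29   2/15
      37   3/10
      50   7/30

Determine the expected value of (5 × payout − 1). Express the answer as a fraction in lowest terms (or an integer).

E[5x-1] = (1/5)·24 + (1/10)·39 + (1/30)·84 + (2/15)·144 + (3/10)·184 + (7/30)·249
     = 144

144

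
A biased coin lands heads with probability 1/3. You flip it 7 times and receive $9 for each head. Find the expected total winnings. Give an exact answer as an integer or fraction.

E[#heads] = 7·1/3 = 7/3 (linearity over flips).
E[winnings] = 9·7/3 = 21.

$21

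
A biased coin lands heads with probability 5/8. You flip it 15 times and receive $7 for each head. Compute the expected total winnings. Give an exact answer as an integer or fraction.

E[#heads] = 15·5/8 = 75/8 (linearity over flips).
E[winnings] = 7·75/8 = 525/8.

525/8 dollars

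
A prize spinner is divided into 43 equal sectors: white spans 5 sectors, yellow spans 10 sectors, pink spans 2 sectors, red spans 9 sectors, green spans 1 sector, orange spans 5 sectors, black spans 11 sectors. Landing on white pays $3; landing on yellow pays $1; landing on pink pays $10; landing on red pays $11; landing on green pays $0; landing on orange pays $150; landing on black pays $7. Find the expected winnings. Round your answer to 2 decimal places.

$22.58

E[payout] = (5/43)·3 + (10/43)·1 + (2/43)·10 + (9/43)·11 + (1/43)·0 + (5/43)·150 + (11/43)·7 = 971/43
≈ $22.58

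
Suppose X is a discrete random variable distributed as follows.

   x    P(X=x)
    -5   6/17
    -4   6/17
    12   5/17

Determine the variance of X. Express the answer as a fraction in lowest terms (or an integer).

16386/289

E[X] = (6/17)·(-5) + (6/17)·(-4) + (5/17)·12 = 6/17
E[X²] = (6/17)·25 + (6/17)·16 + (5/17)·144 = 966/17
Var(X) = 966/17 − (6/17)² = 16386/289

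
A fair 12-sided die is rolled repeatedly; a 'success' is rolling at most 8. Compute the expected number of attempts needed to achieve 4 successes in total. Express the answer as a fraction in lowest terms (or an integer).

6

By linearity (sum of 4 independent geometric waits), E[trials] = 4/p = 4/(2/3) = 6.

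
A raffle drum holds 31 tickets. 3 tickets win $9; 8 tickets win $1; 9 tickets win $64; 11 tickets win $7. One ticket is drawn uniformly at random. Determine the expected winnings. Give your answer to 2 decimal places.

$22.19

E[payout] = (3/31)·9 + (8/31)·1 + (9/31)·64 + (11/31)·7 = 688/31
≈ $22.19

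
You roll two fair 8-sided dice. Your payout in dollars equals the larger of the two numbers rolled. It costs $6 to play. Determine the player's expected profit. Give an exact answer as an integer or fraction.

-3/16 dollars

Distribution of the larger of the two numbers rolled: 1 w.p. 1/64, 2 w.p. 3/64, 3 w.p. 5/64, 4 w.p. 7/64, 5 w.p. 9/64, 6 w.p. 11/64, …
E[payout] = (1/64)·1 + (3/64)·2 + (5/64)·3 + (7/64)·4 + (9/64)·5 + (11/64)·6 + (13/64)·7 + (15/64)·8 = 93/16
Expected profit = 93/16 − 6 = -3/16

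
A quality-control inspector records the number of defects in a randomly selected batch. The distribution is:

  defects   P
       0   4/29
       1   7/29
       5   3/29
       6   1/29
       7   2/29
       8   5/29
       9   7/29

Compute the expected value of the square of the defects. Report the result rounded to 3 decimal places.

38.034

E[X²] = (4/29)·0 + (7/29)·1 + (3/29)·25 + (1/29)·36 + (2/29)·49 + (5/29)·64 + (7/29)·81
     = 1103/29 ≈ 38.034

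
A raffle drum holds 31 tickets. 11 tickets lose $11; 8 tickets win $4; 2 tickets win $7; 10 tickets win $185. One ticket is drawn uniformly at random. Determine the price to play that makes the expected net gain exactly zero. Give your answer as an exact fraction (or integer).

E[payout] = (11/31)·(-11) + (8/31)·4 + (2/31)·7 + (10/31)·185 = 1775/31
Fair fee = E[payout] = 1775/31

1775/31 dollars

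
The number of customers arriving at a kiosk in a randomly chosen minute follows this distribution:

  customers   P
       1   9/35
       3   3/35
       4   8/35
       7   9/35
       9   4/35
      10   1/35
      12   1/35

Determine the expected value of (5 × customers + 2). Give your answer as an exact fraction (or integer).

185/7

E[5x+2] = (9/35)·7 + (3/35)·17 + (8/35)·22 + (9/35)·37 + (4/35)·47 + (1/35)·52 + (1/35)·62
     = 185/7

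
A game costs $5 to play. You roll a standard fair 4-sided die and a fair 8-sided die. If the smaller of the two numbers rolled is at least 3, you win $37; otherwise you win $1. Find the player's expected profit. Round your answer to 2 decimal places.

$9.50

E[payout] = (5/8)·1 + (3/8)·37 = 29/2
Expected profit = 29/2 − 5 = 19/2 ≈ $9.50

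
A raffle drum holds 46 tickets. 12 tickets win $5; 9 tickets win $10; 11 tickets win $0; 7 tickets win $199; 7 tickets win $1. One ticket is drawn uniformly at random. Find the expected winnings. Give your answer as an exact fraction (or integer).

E[payout] = (12/46)·5 + (9/46)·10 + (11/46)·0 + (7/46)·199 + (7/46)·1 = 775/23

775/23 dollars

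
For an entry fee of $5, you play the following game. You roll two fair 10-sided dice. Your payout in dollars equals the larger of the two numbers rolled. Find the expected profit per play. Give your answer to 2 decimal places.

$2.15

Distribution of the larger of the two numbers rolled: 1 w.p. 1/100, 2 w.p. 3/100, 3 w.p. 1/20, 4 w.p. 7/100, 5 w.p. 9/100, 6 w.p. 11/100, …
E[payout] = (1/100)·1 + (3/100)·2 + (1/20)·3 + (7/100)·4 + (9/100)·5 + (11/100)·6 + (13/100)·7 + (3/20)·8 + (17/100)·9 + (19/100)·10 = 143/20
Expected profit = 143/20 − 5 = 43/20 ≈ $2.15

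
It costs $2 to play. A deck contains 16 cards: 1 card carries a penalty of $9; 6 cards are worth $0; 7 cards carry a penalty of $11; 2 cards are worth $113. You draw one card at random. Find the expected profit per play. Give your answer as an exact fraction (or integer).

E[payout] = (1/16)·(-9) + (6/16)·0 + (7/16)·(-11) + (2/16)·113 = 35/4
Expected profit = 35/4 − 2 = 27/4

27/4 dollars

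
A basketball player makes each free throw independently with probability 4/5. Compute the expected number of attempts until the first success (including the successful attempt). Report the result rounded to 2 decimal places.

For a geometric distribution, E[trials] = 1/p = 1/(4/5) = 5/4.
≈ 1.25

1.25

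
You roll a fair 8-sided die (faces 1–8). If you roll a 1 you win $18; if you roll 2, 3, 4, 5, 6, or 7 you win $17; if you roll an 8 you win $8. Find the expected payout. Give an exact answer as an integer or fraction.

E[payout] = (1/8)·8 + (3/4)·17 + (1/8)·18 = 16

$16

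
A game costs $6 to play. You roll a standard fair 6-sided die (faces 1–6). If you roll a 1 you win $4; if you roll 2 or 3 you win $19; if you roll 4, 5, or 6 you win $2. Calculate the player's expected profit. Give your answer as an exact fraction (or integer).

E[payout] = (1/2)·2 + (1/6)·4 + (1/3)·19 = 8
Expected profit = 8 − 6 = 2

$2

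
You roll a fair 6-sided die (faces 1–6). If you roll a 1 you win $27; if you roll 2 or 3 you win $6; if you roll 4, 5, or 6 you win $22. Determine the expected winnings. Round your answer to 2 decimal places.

E[payout] = (1/3)·6 + (1/2)·22 + (1/6)·27 = 35/2
≈ $17.50

$17.50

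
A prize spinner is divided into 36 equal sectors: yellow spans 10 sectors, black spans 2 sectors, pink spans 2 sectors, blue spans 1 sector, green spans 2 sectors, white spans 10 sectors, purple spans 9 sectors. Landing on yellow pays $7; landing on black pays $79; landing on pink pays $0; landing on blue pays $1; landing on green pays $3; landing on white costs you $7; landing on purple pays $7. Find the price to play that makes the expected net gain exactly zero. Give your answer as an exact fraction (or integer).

19/3 dollars

E[payout] = (10/36)·7 + (2/36)·79 + (2/36)·0 + (1/36)·1 + (2/36)·3 + (10/36)·(-7) + (9/36)·7 = 19/3
Fair fee = E[payout] = 19/3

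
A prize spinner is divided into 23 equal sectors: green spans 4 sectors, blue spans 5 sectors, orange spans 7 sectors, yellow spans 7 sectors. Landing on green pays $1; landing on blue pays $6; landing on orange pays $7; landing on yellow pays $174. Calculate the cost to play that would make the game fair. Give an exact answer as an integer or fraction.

1301/23 dollars

E[payout] = (4/23)·1 + (5/23)·6 + (7/23)·7 + (7/23)·174 = 1301/23
Fair fee = E[payout] = 1301/23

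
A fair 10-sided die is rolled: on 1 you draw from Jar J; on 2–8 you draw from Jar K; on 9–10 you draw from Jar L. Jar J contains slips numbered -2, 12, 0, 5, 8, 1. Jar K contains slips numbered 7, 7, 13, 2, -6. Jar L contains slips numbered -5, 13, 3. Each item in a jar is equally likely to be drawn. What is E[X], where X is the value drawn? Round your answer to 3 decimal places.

E[X | Jar J] = (-2 + 12 + 0 + 5 + 8 + 1)/6 = 4
E[X | Jar K] = (7 + 7 + 13 + 2 − 6)/5 = 23/5
E[X | Jar L] = (-5 + 13 + 3)/3 = 11/3
E[X] = (1/10)·4 + (7/10)·23/5 + (1/5)·11/3 = 653/150 ≈ 4.353

4.353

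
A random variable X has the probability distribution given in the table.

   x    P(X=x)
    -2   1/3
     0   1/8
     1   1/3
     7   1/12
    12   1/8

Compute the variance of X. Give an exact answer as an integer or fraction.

331/16

E[X] = (1/3)·(-2) + (1/8)·0 + (1/3)·1 + (1/12)·7 + (1/8)·12 = 7/4
E[X²] = (1/3)·4 + (1/8)·0 + (1/3)·1 + (1/12)·49 + (1/8)·144 = 95/4
Var(X) = 95/4 − (7/4)² = 331/16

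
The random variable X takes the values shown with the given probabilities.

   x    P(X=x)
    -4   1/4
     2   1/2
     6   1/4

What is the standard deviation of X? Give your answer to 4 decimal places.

E[X] = 3/2, E[X²] = 15
Var(X) = E[X²] − (E[X])² = 15 − 9/4 = 51/4
SD(X) = √(51/4) ≈ 3.5707

3.5707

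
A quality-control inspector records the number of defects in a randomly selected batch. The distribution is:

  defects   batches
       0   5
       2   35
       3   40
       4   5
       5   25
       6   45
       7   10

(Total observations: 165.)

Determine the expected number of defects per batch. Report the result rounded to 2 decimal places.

4.09

Total = 165, so P(defects=0) = 5/165, etc.
E[X] = (1/33)·0 + (7/33)·2 + (8/33)·3 + (1/33)·4 + (5/33)·5 + (3/11)·6 + (2/33)·7
     = 45/11 ≈ 4.09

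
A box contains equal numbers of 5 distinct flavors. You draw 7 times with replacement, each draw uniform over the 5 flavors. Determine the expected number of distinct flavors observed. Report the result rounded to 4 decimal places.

3.9514

Let Xⱼ=1 if type j appears at least once. P(Xⱼ=1) = 1 − ((5−1)/5)^7 = 61741/78125.
E[#distinct] = 5·61741/78125 = 61741/15625.
≈ 3.9514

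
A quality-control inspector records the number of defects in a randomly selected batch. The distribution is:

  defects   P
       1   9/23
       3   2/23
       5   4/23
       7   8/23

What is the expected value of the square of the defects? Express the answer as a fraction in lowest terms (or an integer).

519/23

E[X²] = (9/23)·1 + (2/23)·9 + (4/23)·25 + (8/23)·49
     = 519/23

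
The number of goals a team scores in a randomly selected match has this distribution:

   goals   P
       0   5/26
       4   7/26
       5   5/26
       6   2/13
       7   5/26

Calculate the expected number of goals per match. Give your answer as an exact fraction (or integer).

E[X] = (5/26)·0 + (7/26)·4 + (5/26)·5 + (2/13)·6 + (5/26)·7
     = 56/13

56/13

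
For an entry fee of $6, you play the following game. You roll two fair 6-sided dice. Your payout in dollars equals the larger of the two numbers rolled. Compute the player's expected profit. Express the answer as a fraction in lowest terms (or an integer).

Distribution of the larger of the two numbers rolled: 1 w.p. 1/36, 2 w.p. 1/12, 3 w.p. 5/36, 4 w.p. 7/36, 5 w.p. 1/4, 6 w.p. 11/36
E[payout] = (1/36)·1 + (1/12)·2 + (5/36)·3 + (7/36)·4 + (1/4)·5 + (11/36)·6 = 161/36
Expected profit = 161/36 − 6 = -55/36

-55/36 dollars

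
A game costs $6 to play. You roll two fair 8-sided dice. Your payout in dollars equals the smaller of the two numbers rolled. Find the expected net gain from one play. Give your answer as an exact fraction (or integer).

Distribution of the smaller of the two numbers rolled: 1 w.p. 15/64, 2 w.p. 13/64, 3 w.p. 11/64, 4 w.p. 9/64, 5 w.p. 7/64, 6 w.p. 5/64, …
E[payout] = (15/64)·1 + (13/64)·2 + (11/64)·3 + (9/64)·4 + (7/64)·5 + (5/64)·6 + (3/64)·7 + (1/64)·8 = 51/16
Expected profit = 51/16 − 6 = -45/16

-45/16 dollars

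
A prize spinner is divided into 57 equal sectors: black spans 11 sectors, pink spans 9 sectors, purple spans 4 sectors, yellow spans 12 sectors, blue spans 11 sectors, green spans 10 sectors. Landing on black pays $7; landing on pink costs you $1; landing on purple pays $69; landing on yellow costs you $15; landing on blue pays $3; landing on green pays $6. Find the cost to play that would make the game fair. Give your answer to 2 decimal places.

E[payout] = (11/57)·7 + (9/57)·(-1) + (4/57)·69 + (12/57)·(-15) + (11/57)·3 + (10/57)·6 = 257/57
Fair fee = E[payout] = 257/57 ≈ $4.51

$4.51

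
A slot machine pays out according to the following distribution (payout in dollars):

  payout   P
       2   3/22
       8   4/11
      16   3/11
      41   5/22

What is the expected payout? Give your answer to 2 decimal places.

E[X] = (3/22)·2 + (4/11)·8 + (3/11)·16 + (5/22)·41
     = 371/22 ≈ 16.86

$16.86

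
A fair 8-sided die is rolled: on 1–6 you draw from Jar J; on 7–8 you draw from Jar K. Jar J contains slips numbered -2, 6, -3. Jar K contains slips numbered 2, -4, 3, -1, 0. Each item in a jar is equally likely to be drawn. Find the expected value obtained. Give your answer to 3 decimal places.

0.250

E[X | Jar J] = (-2 + 6 − 3)/3 = 1/3
E[X | Jar K] = (2 − 4 + 3 − 1 + 0)/5 = 0
E[X] = (3/4)·1/3 + (1/4)·0 = 1/4 ≈ 0.250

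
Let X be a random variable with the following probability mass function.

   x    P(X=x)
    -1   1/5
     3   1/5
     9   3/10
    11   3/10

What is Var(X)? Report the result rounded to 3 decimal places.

21.640

E[X] = (1/5)·(-1) + (1/5)·3 + (3/10)·9 + (3/10)·11 = 32/5
E[X²] = (1/5)·1 + (1/5)·9 + (3/10)·81 + (3/10)·121 = 313/5
Var(X) = 313/5 − (32/5)² = 541/25 ≈ 21.640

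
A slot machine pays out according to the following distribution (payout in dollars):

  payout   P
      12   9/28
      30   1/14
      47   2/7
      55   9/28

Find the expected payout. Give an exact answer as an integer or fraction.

1039/28 dollars

E[X] = (9/28)·12 + (1/14)·30 + (2/7)·47 + (9/28)·55
     = 1039/28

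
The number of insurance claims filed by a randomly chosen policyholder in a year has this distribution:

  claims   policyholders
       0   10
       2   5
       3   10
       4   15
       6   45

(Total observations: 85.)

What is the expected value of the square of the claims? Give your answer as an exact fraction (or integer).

394/17

Total = 85, so P(claims=0) = 10/85, etc.
E[X²] = (2/17)·0 + (1/17)·4 + (2/17)·9 + (3/17)·16 + (9/17)·36
     = 394/17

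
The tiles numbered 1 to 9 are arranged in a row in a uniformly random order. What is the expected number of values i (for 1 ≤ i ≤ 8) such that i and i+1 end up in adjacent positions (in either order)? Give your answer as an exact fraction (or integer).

16/9

For each i ∈ {1,…,8}, let Xᵢ = 1 if i and i+1 are adjacent. P(Xᵢ=1) = 2·(9−1)!/9! = 2/9.
By linearity, E[ΣXᵢ] = (8)·(2/9) = 16/9.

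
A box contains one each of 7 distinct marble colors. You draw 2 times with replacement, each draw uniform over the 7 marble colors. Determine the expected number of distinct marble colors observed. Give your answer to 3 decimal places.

1.857

Let Xⱼ=1 if type j appears at least once. P(Xⱼ=1) = 1 − ((7−1)/7)^2 = 13/49.
E[#distinct] = 7·13/49 = 13/7.
≈ 1.857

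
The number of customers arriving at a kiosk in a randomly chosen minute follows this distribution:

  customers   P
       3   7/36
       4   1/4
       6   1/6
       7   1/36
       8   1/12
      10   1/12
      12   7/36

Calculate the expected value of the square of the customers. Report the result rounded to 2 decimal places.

E[X²] = (7/36)·9 + (1/4)·16 + (1/6)·36 + (1/36)·49 + (1/12)·64 + (1/12)·100 + (7/36)·144
     = 493/9 ≈ 54.78

54.78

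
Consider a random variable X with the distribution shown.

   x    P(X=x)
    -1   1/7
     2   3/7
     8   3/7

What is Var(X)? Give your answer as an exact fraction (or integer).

E[X] = (1/7)·(-1) + (3/7)·2 + (3/7)·8 = 29/7
E[X²] = (1/7)·1 + (3/7)·4 + (3/7)·64 = 205/7
Var(X) = 205/7 − (29/7)² = 594/49

594/49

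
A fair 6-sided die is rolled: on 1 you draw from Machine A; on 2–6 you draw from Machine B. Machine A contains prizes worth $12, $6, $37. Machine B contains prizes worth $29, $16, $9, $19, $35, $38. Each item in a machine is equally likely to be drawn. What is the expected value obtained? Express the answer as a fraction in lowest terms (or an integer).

E[X | Machine A] = (12 + 6 + 37)/3 = 55/3
E[X | Machine B] = (29 + 16 + 9 + 19 + 35 + 38)/6 = 73/3
E[X] = (1/6)·55/3 + (5/6)·73/3 = 70/3

70/3 dollars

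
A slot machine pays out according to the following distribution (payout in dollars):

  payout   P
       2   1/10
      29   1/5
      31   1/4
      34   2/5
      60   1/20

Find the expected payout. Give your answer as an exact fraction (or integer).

E[X] = (1/10)·2 + (1/5)·29 + (1/4)·31 + (2/5)·34 + (1/20)·60
     = 607/20

607/20 dollars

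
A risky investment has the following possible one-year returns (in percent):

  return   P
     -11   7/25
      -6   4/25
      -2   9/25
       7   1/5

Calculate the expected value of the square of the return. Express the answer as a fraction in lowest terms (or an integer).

E[X²] = (7/25)·121 + (4/25)·36 + (9/25)·4 + (1/5)·49
     = 1272/25

1272/25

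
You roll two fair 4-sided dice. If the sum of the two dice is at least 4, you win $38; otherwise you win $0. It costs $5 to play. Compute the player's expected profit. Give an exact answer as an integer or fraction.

207/8 dollars

E[payout] = (3/16)·0 + (13/16)·38 = 247/8
Expected profit = 247/8 − 5 = 207/8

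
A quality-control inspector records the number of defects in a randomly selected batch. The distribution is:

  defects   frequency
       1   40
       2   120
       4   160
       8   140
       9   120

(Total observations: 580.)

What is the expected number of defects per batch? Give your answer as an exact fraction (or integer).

156/29

Total = 580, so P(defects=1) = 40/580, etc.
E[X] = (2/29)·1 + (6/29)·2 + (8/29)·4 + (7/29)·8 + (6/29)·9
     = 156/29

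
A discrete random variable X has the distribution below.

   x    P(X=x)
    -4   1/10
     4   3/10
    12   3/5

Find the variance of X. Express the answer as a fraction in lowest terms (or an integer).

144/5

E[X] = (1/10)·(-4) + (3/10)·4 + (3/5)·12 = 8
E[X²] = (1/10)·16 + (3/10)·16 + (3/5)·144 = 464/5
Var(X) = 464/5 − (8)² = 144/5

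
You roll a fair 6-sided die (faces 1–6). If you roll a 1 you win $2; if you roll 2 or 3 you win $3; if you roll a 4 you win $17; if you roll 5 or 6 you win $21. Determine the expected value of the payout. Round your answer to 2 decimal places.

E[payout] = (1/6)·2 + (1/3)·3 + (1/6)·17 + (1/3)·21 = 67/6
≈ $11.17

$11.17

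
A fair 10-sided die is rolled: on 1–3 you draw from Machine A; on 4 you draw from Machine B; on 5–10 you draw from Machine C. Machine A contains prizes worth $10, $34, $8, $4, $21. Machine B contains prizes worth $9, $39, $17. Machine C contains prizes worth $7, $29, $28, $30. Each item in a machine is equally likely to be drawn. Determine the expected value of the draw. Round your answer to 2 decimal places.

$20.89

E[X | Machine A] = (10 + 34 + 8 + 4 + 21)/5 = 77/5
E[X | Machine B] = (9 + 39 + 17)/3 = 65/3
E[X | Machine C] = (7 + 29 + 28 + 30)/4 = 47/2
E[X] = (3/10)·77/5 + (1/10)·65/3 + (3/5)·47/2 = 3133/150 ≈ 20.89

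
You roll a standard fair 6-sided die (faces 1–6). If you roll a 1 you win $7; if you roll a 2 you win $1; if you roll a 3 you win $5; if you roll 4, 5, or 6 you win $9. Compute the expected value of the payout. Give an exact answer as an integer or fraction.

20/3 dollars

E[payout] = (1/6)·1 + (1/6)·5 + (1/6)·7 + (1/2)·9 = 20/3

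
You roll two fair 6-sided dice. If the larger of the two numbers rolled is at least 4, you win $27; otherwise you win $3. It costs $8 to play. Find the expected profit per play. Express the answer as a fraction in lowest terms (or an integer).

E[payout] = (1/4)·3 + (3/4)·27 = 21
Expected profit = 21 − 8 = 13

$13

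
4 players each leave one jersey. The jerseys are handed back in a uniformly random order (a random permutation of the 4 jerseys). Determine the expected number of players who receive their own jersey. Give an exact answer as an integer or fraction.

Let Xᵢ = 1 if person i gets their own jersey. For each i, P(Xᵢ=1) = 1/4.
By linearity of expectation, E[X₁+…+X_4] = 4·(1/4) = 1.

1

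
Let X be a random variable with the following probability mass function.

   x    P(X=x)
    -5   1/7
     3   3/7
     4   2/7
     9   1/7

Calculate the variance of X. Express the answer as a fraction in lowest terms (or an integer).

102/7

E[X] = (1/7)·(-5) + (3/7)·3 + (2/7)·4 + (1/7)·9 = 3
E[X²] = (1/7)·25 + (3/7)·9 + (2/7)·16 + (1/7)·81 = 165/7
Var(X) = 165/7 − (3)² = 102/7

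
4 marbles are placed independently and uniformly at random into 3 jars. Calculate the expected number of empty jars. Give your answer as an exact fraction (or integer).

16/27

Let Xⱼ=1 if jar j is empty. P(Xⱼ=1) = ((3-1)/3)^4 = 16/81.
By linearity, E[#empty] = 3·16/81 = 16/27.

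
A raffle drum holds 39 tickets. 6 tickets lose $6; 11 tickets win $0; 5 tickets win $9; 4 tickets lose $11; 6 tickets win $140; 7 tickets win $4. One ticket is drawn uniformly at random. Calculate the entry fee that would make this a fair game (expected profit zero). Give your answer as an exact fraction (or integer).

E[payout] = (6/39)·(-6) + (11/39)·0 + (5/39)·9 + (4/39)·(-11) + (6/39)·140 + (7/39)·4 = 833/39
Fair fee = E[payout] = 833/39

833/39 dollars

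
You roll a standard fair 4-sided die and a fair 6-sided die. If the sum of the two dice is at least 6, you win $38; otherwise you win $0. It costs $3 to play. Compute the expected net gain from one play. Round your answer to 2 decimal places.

E[payout] = (5/12)·0 + (7/12)·38 = 133/6
Expected profit = 133/6 − 3 = 115/6 ≈ $19.17

$19.17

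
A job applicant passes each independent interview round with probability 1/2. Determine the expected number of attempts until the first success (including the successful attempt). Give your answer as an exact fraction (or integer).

2

For a geometric distribution, E[trials] = 1/p = 1/(1/2) = 2.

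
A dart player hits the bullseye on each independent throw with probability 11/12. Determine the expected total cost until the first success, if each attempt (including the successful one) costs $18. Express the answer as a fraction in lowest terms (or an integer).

216/11 dollars

E[#attempts] = 1/p = 12/11; E[cost] = 18·12/11 = 216/11.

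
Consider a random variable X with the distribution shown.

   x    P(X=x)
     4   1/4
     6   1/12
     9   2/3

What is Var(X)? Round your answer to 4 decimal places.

E[X] = (1/4)·4 + (1/12)·6 + (2/3)·9 = 15/2
E[X²] = (1/4)·16 + (1/12)·36 + (2/3)·81 = 61
Var(X) = 61 − (15/2)² = 19/4 ≈ 4.7500

4.7500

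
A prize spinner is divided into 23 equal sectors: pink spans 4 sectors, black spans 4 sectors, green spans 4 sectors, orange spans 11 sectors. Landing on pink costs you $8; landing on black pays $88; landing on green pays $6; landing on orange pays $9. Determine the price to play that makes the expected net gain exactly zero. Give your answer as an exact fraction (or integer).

443/23 dollars

E[payout] = (4/23)·(-8) + (4/23)·88 + (4/23)·6 + (11/23)·9 = 443/23
Fair fee = E[payout] = 443/23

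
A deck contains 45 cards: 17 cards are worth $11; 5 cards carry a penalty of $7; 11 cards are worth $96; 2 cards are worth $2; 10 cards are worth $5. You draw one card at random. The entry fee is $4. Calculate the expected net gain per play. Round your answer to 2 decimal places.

$24.04

E[payout] = (17/45)·11 + (5/45)·(-7) + (11/45)·96 + (2/45)·2 + (10/45)·5 = 1262/45
Expected profit = 1262/45 − 4 = 1082/45 ≈ $24.04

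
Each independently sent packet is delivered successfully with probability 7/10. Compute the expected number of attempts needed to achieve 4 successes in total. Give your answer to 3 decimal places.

5.714

By linearity (sum of 4 independent geometric waits), E[trials] = 4/p = 4/(7/10) = 40/7.
≈ 5.714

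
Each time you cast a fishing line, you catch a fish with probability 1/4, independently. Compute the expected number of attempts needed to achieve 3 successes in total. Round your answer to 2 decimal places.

By linearity (sum of 3 independent geometric waits), E[trials] = 3/p = 3/(1/4) = 12.
≈ 12.00

12.00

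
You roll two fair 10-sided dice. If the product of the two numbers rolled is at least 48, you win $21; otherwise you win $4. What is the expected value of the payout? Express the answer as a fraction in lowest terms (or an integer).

E[payout] = (19/25)·4 + (6/25)·21 = 202/25

202/25 dollars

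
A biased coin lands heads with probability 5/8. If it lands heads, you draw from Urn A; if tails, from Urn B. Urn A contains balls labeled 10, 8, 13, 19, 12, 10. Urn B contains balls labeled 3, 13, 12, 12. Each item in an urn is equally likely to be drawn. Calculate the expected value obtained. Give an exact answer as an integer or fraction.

E[X | Urn A] = (10 + 8 + 13 + 19 + 12 + 10)/6 = 12
E[X | Urn B] = (3 + 13 + 12 + 12)/4 = 10
E[X] = (5/8)·12 + (3/8)·10 = 45/4

45/4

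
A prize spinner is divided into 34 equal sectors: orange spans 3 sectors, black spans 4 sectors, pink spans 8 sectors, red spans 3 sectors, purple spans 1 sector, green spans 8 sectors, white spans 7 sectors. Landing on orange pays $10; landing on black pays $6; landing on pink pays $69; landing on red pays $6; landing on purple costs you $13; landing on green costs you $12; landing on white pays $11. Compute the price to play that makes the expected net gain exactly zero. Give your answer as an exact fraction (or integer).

E[payout] = (3/34)·10 + (4/34)·6 + (8/34)·69 + (3/34)·6 + (1/34)·(-13) + (8/34)·(-12) + (7/34)·11 = 296/17
Fair fee = E[payout] = 296/17

296/17 dollars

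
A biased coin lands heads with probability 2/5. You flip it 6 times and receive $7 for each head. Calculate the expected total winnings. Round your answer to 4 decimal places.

$16.8000

E[#heads] = 6·2/5 = 12/5 (linearity over flips).
E[winnings] = 7·12/5 = 84/5.
≈ 16.8000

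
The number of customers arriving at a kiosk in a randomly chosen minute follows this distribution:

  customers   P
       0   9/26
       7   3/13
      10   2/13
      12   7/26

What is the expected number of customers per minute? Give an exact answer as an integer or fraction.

E[X] = (9/26)·0 + (3/13)·7 + (2/13)·10 + (7/26)·12
     = 83/13

83/13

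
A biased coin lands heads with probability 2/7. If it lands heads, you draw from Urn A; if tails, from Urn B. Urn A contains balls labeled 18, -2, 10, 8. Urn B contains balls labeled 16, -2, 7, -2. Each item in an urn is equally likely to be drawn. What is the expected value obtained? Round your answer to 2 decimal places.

E[X | Urn A] = (18 − 2 + 10 + 8)/4 = 17/2
E[X | Urn B] = (16 − 2 + 7 − 2)/4 = 19/4
E[X] = (2/7)·17/2 + (5/7)·19/4 = 163/28 ≈ 5.82

5.82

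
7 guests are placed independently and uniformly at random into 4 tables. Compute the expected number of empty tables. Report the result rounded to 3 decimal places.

Let Xⱼ=1 if table j is empty. P(Xⱼ=1) = ((4-1)/4)^7 = 2187/16384.
By linearity, E[#empty] = 4·2187/16384 = 2187/4096.
≈ 0.534

0.534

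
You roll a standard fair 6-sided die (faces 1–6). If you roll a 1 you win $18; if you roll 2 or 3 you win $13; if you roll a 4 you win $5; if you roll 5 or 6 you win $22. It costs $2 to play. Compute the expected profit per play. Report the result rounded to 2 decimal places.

E[payout] = (1/6)·5 + (1/3)·13 + (1/6)·18 + (1/3)·22 = 31/2
Expected profit = 31/2 − 2 = 27/2 ≈ $13.50

$13.50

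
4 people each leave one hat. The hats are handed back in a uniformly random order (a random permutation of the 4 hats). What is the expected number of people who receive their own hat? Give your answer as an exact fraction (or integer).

1

Let Xᵢ = 1 if person i gets their own hat. For each i, P(Xᵢ=1) = 1/4.
By linearity of expectation, E[X₁+…+X_4] = 4·(1/4) = 1.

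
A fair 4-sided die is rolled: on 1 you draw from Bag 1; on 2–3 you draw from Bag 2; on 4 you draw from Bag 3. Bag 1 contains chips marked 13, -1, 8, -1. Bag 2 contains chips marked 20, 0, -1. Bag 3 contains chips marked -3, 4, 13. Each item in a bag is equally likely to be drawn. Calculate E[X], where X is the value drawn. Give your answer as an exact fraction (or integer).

265/48

E[X | Bag 1] = (13 − 1 + 8 − 1)/4 = 19/4
E[X | Bag 2] = (20 + 0 − 1)/3 = 19/3
E[X | Bag 3] = (-3 + 4 + 13)/3 = 14/3
E[X] = (1/4)·19/4 + (1/2)·19/3 + (1/4)·14/3 = 265/48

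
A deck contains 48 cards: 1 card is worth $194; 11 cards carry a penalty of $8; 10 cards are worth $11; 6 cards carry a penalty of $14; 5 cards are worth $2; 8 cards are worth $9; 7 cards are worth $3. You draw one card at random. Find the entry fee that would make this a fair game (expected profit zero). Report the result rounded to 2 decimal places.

E[payout] = (1/48)·194 + (11/48)·(-8) + (10/48)·11 + (6/48)·(-14) + (5/48)·2 + (8/48)·9 + (7/48)·3 = 235/48
Fair fee = E[payout] = 235/48 ≈ $4.90

$4.90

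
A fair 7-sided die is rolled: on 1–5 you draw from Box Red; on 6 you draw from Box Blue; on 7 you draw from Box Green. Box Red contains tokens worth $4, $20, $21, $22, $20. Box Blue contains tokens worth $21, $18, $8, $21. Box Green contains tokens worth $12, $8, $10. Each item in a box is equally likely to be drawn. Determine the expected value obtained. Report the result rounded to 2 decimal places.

E[X | Box Red] = (4 + 20 + 21 + 22 + 20)/5 = 87/5
E[X | Box Blue] = (21 + 18 + 8 + 21)/4 = 17
E[X | Box Green] = (12 + 8 + 10)/3 = 10
E[X] = (5/7)·87/5 + (1/7)·17 + (1/7)·10 = 114/7 ≈ 16.29

$16.29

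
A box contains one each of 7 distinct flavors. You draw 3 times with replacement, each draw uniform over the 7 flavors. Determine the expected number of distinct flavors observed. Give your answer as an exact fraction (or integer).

Let Xⱼ=1 if type j appears at least once. P(Xⱼ=1) = 1 − ((7−1)/7)^3 = 127/343.
E[#distinct] = 7·127/343 = 127/49.

127/49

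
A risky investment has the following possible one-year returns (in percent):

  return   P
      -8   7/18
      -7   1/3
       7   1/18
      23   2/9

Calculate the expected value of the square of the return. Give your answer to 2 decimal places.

161.50

E[X²] = (7/18)·64 + (1/3)·49 + (1/18)·49 + (2/9)·529
     = 323/2 ≈ 161.50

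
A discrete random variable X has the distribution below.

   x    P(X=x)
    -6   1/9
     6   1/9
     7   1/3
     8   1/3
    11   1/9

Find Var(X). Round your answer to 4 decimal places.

20.3951

E[X] = (1/9)·(-6) + (1/9)·6 + (1/3)·7 + (1/3)·8 + (1/9)·11 = 56/9
E[X²] = (1/9)·36 + (1/9)·36 + (1/3)·49 + (1/3)·64 + (1/9)·121 = 532/9
Var(X) = 532/9 − (56/9)² = 1652/81 ≈ 20.3951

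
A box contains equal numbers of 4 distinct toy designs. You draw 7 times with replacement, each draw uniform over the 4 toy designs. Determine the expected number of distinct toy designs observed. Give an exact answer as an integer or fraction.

Let Xⱼ=1 if type j appears at least once. P(Xⱼ=1) = 1 − ((4−1)/4)^7 = 14197/16384.
E[#distinct] = 4·14197/16384 = 14197/4096.

14197/4096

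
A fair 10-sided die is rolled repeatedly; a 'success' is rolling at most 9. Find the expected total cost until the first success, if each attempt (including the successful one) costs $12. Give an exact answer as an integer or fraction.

E[#attempts] = 1/p = 10/9; E[cost] = 12·10/9 = 40/3.

40/3 dollars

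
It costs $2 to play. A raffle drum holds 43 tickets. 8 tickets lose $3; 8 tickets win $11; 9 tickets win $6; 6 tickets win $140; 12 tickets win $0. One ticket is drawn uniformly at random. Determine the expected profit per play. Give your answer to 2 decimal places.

E[payout] = (8/43)·(-3) + (8/43)·11 + (9/43)·6 + (6/43)·140 + (12/43)·0 = 958/43
Expected profit = 958/43 − 2 = 872/43 ≈ $20.28

$20.28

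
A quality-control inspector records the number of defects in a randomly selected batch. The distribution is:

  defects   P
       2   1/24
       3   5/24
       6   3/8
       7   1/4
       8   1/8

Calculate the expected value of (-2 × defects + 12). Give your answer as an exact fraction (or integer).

E[-2x+12] = (1/24)·8 + (5/24)·6 + (3/8)·0 + (1/4)·(-2) + (1/8)·(-4)
     = 7/12

7/12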